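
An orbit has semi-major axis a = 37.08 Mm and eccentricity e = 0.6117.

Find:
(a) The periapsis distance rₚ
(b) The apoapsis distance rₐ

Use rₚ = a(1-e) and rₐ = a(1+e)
a = 37.08 Mm = 3.708 × 10^7 m
e = 0.6117:  1 − e = 0.3883,  1 + e = 1.6117
(a) rₚ = a(1 − e) = 3.708 × 10^7 m × 0.3883 = 1.43982 × 10^7 m ≈ 14.4 Mm
(b) rₐ = a(1 + e) = 3.708 × 10^7 m × 1.6117 = 5.97618 × 10^7 m ≈ 59.76 Mm

Final answer:
(a) rₚ = 14.4 Mm
(b) rₐ = 59.76 Mm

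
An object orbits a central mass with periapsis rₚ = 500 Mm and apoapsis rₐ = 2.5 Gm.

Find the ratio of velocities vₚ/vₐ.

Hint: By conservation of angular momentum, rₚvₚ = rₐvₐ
rₚ = 500 Mm = 5 × 10^8 m
rₐ = 2.5 Gm = 2.5 × 10^9 m
rₚvₚ = rₐvₐ  ⇒  vₚ/vₐ = rₐ/rₚ
vₚ/vₐ = (2.5 × 10^9) / (5 × 10^8) = 5

Final answer: vₚ/vₐ = 5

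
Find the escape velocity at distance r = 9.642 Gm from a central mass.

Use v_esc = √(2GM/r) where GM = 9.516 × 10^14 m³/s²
r = 9.642 Gm = 9.642 × 10^9 m
GM = 9.516 × 10^14 m³/s²
2GM/r = 2 × (9.516 × 10^14) / (9.642 × 10^9) = 197386 m²/s²
v_esc = √(2GM/r) = 444.282 m/s ≈ 444.3 m/s

Final answer: 444.3 m/s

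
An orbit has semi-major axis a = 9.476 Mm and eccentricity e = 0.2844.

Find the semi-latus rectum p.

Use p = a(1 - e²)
a = 9.476 Mm = 9.476 × 10^6 m
e = 0.2844,  e² = 0.0808834,  1 − e² = 0.919117
p = a(1 − e²) = 9.476 × 10^6 m × 0.919117 = 8.70955 × 10^6 m ≈ 8.71 Mm

Final answer: p = 8.71 Mm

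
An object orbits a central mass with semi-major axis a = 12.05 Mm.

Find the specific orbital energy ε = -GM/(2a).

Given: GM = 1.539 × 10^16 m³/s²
a = 12.05 Mm = 1.205 × 10^7 m
GM = 1.539 × 10^16 m³/s²
2a = 2.41 × 10^7 m
ε = −GM/(2a) = -6.38589 × 10^8 J/kg ≈ -638.6 MJ/kg

Final answer: -638.6 MJ/kg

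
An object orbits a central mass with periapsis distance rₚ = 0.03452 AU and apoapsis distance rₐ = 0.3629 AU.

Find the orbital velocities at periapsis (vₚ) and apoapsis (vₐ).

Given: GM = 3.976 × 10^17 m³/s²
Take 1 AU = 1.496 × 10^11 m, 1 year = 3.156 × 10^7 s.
rₚ = 0.03452 AU = 5.16419 × 10^9 m
rₐ = 0.3629 AU = 5.42898 × 10^10 m
GM = 3.976 × 10^17 m³/s²
a = (rₚ + rₐ)/2 = 2.9727 × 10^10 m
Vis-viva: v² = GM (2/r − 1/a)
vₚ² = 3.976 × 10^17 × (3.87282 × 10^-10 − 3.36394 × 10^-11) = 1.40608 × 10^8 m²/s²
vₚ = 11857.8 m/s ≈ 2.502 AU/year
vₐ² = 3.976 × 10^17 × (3.68393 × 10^-11 − 3.36394 × 10^-11) = 1.27227 × 10^6 m²/s²
vₐ = 1127.95 m/s ≈ 0.238 AU/year

Final answer: vₚ = 2.502 AU/year, vₐ = 0.238 AU/year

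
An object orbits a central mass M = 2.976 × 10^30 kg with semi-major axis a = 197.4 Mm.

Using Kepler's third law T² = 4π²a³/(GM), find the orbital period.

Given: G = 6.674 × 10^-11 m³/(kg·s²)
M = 2.976 × 10^30 kg
GM = G × M = 6.674 × 10^-11 × 2.976 × 10^30 = 1.98618 × 10^20 m³/s²
a = 197.4 Mm = 1.974 × 10^8 m
a³ = 7.69204 × 10^24 m³
T = 2π √(a³/GM) = 2π √((7.69204 × 10^24) / (1.98618 × 10^20)) = 2π × 196.794 s
T = 1236.49 s ≈ 20.61 minutes

Final answer: 20.61 minutes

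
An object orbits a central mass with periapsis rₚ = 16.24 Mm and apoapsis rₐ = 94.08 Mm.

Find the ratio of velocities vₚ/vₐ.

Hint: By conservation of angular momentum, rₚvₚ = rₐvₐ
rₚ = 16.24 Mm = 1.624 × 10^7 m
rₐ = 94.08 Mm = 9.408 × 10^7 m
rₚvₚ = rₐvₐ  ⇒  vₚ/vₐ = rₐ/rₚ
vₚ/vₐ = (9.408 × 10^7) / (1.624 × 10^7) = 5.7931

Final answer: vₚ/vₐ = 5.793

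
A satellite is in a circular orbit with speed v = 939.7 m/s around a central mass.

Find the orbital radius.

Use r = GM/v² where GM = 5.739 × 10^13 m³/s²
v = 939.7 m/s
GM = 5.739 × 10^13 m³/s²
v² = 883036 m²/s²
r = GM/v² = (5.739 × 10^13) / 883036 = 6.49917 × 10^7 m ≈ 64.99 Mm

Final answer: 64.99 Mm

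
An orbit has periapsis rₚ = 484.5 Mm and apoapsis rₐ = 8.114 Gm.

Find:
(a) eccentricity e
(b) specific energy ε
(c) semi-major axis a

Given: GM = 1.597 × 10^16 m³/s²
rₚ = 484.5 Mm = 4.845 × 10^8 m
rₐ = 8.114 Gm = 8.114 × 10^9 m
GM = 1.597 × 10^16 m³/s²
a = (rₚ + rₐ)/2 = 4.29925 × 10^9 m
e = (rₐ − rₚ)/(rₐ + rₚ) = (7.6295 × 10^9) / (8.5985 × 10^9) = 0.887306
(a) e = 0.887306 ≈ 0.8873
(b) 2a = 8.5985 × 10^9 m;  ε = −GM/(2a) = -1.8573 × 10^6 J/kg ≈ -1.857 MJ/kg
(c) a = 4.29925 × 10^9 m ≈ 4.299 Gm

Final answer:
(a) eccentricity e = 0.8873
(b) specific energy ε = -1.857 MJ/kg
(c) semi-major axis a = 4.299 Gm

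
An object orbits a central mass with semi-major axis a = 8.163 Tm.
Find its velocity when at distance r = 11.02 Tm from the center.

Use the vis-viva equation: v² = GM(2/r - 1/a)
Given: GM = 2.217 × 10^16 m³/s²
a = 8.163 Tm = 8.163 × 10^12 m
r = 11.02 Tm = 1.102 × 10^13 m
GM = 2.217 × 10^16 m³/s²
2/r − 1/a = 1.81488 × 10^-13 − 1.22504 × 10^-13 = 5.89842 × 10^-14 m⁻¹
v² = GM (2/r − 1/a) = 1307.68 m²/s²
v = 36.1619 m/s ≈ 36.16 m/s

Final answer: 36.16 m/s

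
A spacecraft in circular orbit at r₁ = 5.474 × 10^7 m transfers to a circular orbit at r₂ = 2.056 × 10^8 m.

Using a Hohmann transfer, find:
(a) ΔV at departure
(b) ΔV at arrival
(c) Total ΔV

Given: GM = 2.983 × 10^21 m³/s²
r₁ = 5.474 × 10^7 m
r₂ = 2.056 × 10^8 m
GM = 2.983 × 10^21 m³/s²
Transfer ellipse: a_t = (r₁ + r₂)/2 = 1.3017 × 10^8 m
Circular speed at r₁: v₁ = √(GM/r₁) = 7.382 × 10^6 m/s
Transfer speed at r₁ (periapsis): v₁ₜ = √(GM(2/r₁ − 1/a_t)) = 9.27749 × 10^6 m/s
(a) ΔV₁ = v₁ₜ − v₁ = 1.89548 × 10^6 m/s ≈ 1895 km/s
Circular speed at r₂: v₂ = √(GM/r₂) = 3.80904 × 10^6 m/s
Transfer speed at r₂ (apoapsis): v₂ₜ = √(GM(2/r₂ − 1/a_t)) = 2.47009 × 10^6 m/s
(b) ΔV₂ = v₂ − v₂ₜ = 1.33895 × 10^6 m/s ≈ 1339 km/s
(c) ΔV_total = ΔV₁ + ΔV₂ = 3.23443 × 10^6 m/s ≈ 3234 km/s

Final answer:
(a) ΔV₁ = 1895 km/s
(b) ΔV₂ = 1339 km/s
(c) ΔV_total = 3234 km/s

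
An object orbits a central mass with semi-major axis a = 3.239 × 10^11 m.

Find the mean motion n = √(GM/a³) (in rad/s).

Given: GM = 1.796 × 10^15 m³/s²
a = 3.239 × 10^11 m
GM = 1.796 × 10^15 m³/s²
a³ = 3.39807 × 10^34 m³
GM/a³ = (1.796 × 10^15) / (3.39807 × 10^34) = 5.28535 × 10^-20 s⁻²
n = √(GM/a³) = 2.29899 × 10^-10 rad/s ≈ 2.299 × 10^-10 rad/s

Final answer: n = 2.299 × 10^-10 rad/s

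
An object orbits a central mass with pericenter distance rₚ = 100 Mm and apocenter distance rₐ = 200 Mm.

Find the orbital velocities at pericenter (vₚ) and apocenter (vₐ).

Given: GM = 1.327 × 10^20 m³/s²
rₚ = 100 Mm = 1 × 10^8 m
rₐ = 200 Mm = 2 × 10^8 m
GM = 1.327 × 10^20 m³/s²
a = (rₚ + rₐ)/2 = 1.5 × 10^8 m
Vis-viva: v² = GM (2/r − 1/a)
vₚ² = 1.327 × 10^20 × (2 × 10^-8 − 6.66667 × 10^-9) = 1.76933 × 10^12 m²/s²
vₚ = 1.33016 × 10^6 m/s ≈ 1330 km/s
vₐ² = 1.327 × 10^20 × (1 × 10^-8 − 6.66667 × 10^-9) = 4.42333 × 10^11 m²/s²
vₐ = 665081 m/s ≈ 665.1 km/s

Final answer: vₚ = 1330 km/s, vₐ = 665.1 km/s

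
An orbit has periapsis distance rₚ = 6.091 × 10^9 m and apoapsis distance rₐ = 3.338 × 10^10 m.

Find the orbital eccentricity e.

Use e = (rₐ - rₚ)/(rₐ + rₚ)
rₚ = 6.091 × 10^9 m
rₐ = 3.338 × 10^10 m
rₐ − rₚ = 2.7289 × 10^10 m
rₐ + rₚ = 3.9471 × 10^10 m
e = (rₐ − rₚ)/(rₐ + rₚ) = 0.691368

Final answer: e = 0.6914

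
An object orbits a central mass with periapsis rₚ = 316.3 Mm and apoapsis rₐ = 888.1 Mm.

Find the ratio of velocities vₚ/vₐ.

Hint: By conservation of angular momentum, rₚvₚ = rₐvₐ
rₚ = 316.3 Mm = 3.163 × 10^8 m
rₐ = 888.1 Mm = 8.881 × 10^8 m
rₚvₚ = rₐvₐ  ⇒  vₚ/vₐ = rₐ/rₚ
vₚ/vₐ = (8.881 × 10^8) / (3.163 × 10^8) = 2.80778

Final answer: vₚ/vₐ = 2.808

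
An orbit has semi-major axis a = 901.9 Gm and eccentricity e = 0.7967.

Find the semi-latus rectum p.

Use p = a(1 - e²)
a = 901.9 Gm = 9.019 × 10^11 m
e = 0.7967,  e² = 0.634731,  1 − e² = 0.365269
p = a(1 − e²) = 9.019 × 10^11 m × 0.365269 = 3.29436 × 10^11 m ≈ 329.4 Gm

Final answer: p = 329.4 Gm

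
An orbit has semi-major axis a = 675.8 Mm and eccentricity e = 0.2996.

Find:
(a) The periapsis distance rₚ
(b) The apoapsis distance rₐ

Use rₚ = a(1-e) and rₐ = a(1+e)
a = 675.8 Mm = 6.758 × 10^8 m
e = 0.2996:  1 − e = 0.7004,  1 + e = 1.2996
(a) rₚ = a(1 − e) = 6.758 × 10^8 m × 0.7004 = 4.7333 × 10^8 m ≈ 473.3 Mm
(b) rₐ = a(1 + e) = 6.758 × 10^8 m × 1.2996 = 8.7827 × 10^8 m ≈ 878.3 Mm

Final answer:
(a) rₚ = 473.3 Mm
(b) rₐ = 878.3 Mm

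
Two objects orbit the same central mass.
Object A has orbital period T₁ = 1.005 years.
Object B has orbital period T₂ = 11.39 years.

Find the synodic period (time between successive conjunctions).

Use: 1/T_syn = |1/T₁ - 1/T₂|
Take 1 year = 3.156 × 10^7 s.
T₁ = 1.005 years = 3.17178 × 10^7 s
T₂ = 11.39 years = 3.59468 × 10^8 s
1/T₁ = 3.1528 × 10^-8 s⁻¹
1/T₂ = 2.78189 × 10^-9 s⁻¹
|1/T₁ − 1/T₂| = 2.87462 × 10^-8 s⁻¹
T_syn = 1 / |1/T₁ − 1/T₂| = 3.47873 × 10^7 s ≈ 1.102 years

Final answer: T_syn = 1.102 years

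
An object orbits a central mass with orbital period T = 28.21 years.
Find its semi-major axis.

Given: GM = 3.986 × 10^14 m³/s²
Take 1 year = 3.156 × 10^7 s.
T = 28.21 years = 8.90308 × 10^8 s
GM = 3.986 × 10^14 m³/s²
Kepler's third law: a³ = GM T² / (4π²)
T² = 7.92648 × 10^17 s²
a³ = (3.986 × 10^14) × (7.92648 × 10^17) / (4π²) = 8.00309 × 10^30 m³
a = (a³)^(1/3) = 2.00026 × 10^10 m ≈ 20 Gm

Final answer: 20 Gm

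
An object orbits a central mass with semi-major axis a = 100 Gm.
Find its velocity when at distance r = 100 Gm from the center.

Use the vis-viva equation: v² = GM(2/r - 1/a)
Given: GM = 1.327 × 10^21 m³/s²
a = 100 Gm = 1 × 10^11 m
r = 100 Gm = 1 × 10^11 m
GM = 1.327 × 10^21 m³/s²
2/r − 1/a = 2 × 10^-11 − 1 × 10^-11 = 1 × 10^-11 m⁻¹
v² = GM (2/r − 1/a) = 1.327 × 10^10 m²/s²
v = 115195 m/s ≈ 115.2 km/s

Final answer: 115.2 km/s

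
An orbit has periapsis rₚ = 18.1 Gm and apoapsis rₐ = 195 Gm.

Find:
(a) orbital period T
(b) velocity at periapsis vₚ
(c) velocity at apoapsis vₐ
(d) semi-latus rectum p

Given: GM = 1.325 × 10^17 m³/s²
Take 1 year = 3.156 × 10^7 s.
rₚ = 18.1 Gm = 1.81 × 10^10 m
rₐ = 195 Gm = 1.95 × 10^11 m
GM = 1.325 × 10^17 m³/s²
a = (rₚ + rₐ)/2 = 1.0655 × 10^11 m
e = (rₐ − rₚ)/(rₐ + rₚ) = (1.769 × 10^11) / (2.131 × 10^11) = 0.830127
(a) a³ = 1.20965 × 10^33 m³;  T = 2π √(a³/GM) = 2π × 9.55481 × 10^7 s = 6.00347 × 10^8 s ≈ 19.02 years
(b) vₚ² = GM (2/rₚ − 1/a) = 1.325 × 10^17 × (1.10497 × 10^-10 − 9.38527 × 10^-12) = 1.33973 × 10^7 m²/s²;  vₚ = 3660.24 m/s ≈ 3.66 km/s
(c) vₐ² = GM (2/rₐ − 1/a) = 1.325 × 10^17 × (1.02564 × 10^-11 − 9.38527 × 10^-12) = 115427 m²/s²;  vₐ = 339.745 m/s ≈ 339.7 m/s
(d) 1 − e² = 0.31089;  p = a(1 − e²) = 1.0655 × 10^11 × 0.31089 = 3.31253 × 10^10 m ≈ 33.13 Gm

Final answer:
(a) orbital period T = 19.02 years
(b) velocity at periapsis vₚ = 3.66 km/s
(c) velocity at apoapsis vₐ = 339.7 m/s
(d) semi-latus rectum p = 33.13 Gm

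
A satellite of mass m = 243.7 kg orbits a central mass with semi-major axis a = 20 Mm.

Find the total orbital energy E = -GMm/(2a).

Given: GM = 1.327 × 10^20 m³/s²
a = 20 Mm = 2 × 10^7 m
GM = 1.327 × 10^20 m³/s²
2a = 4 × 10^7 m
GMm = 1.327 × 10^20 × 243.7 = 3.2339 × 10^22 m³·kg/s²
E = −GMm/(2a) = -8.08475 × 10^14 J ≈ -808.5 TJ

Final answer: -808.5 TJ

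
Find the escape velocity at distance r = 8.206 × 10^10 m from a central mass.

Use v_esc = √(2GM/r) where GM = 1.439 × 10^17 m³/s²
r = 8.206 × 10^10 m
GM = 1.439 × 10^17 m³/s²
2GM/r = 2 × (1.439 × 10^17) / (8.206 × 10^10) = 3.50719 × 10^6 m²/s²
v_esc = √(2GM/r) = 1872.75 m/s ≈ 1.873 km/s

Final answer: 1.873 km/s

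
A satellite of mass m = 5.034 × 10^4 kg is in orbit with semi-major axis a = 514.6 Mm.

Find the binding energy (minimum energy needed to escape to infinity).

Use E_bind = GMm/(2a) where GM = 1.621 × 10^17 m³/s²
a = 514.6 Mm = 5.146 × 10^8 m
GM = 1.621 × 10^17 m³/s²
m = 5.034 × 10^4 kg
GMm = 1.621 × 10^17 × 50340 = 8.16011 × 10^21 m³·kg/s²
2a = 1.0292 × 10^9 m
E_bind = GMm/(2a) = 7.9286 × 10^12 J ≈ 7.929 TJ

Final answer: 7.929 TJ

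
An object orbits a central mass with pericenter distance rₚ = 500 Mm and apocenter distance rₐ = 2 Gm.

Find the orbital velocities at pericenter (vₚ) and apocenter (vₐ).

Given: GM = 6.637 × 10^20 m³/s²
rₚ = 500 Mm = 5 × 10^8 m
rₐ = 2 Gm = 2 × 10^9 m
GM = 6.637 × 10^20 m³/s²
a = (rₚ + rₐ)/2 = 1.25 × 10^9 m
Vis-viva: v² = GM (2/r − 1/a)
vₚ² = 6.637 × 10^20 × (4 × 10^-9 − 8 × 10^-10) = 2.12384 × 10^12 m²/s²
vₚ = 1.45734 × 10^6 m/s ≈ 1457 km/s
vₐ² = 6.637 × 10^20 × (1 × 10^-9 − 8 × 10^-10) = 1.3274 × 10^11 m²/s²
vₐ = 364335 m/s ≈ 364.3 km/s

Final answer: vₚ = 1457 km/s, vₐ = 364.3 km/s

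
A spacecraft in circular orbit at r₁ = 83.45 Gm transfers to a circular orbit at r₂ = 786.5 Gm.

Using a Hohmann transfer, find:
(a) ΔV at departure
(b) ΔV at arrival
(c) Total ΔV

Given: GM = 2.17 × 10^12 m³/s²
r₁ = 83.45 Gm = 8.345 × 10^10 m
r₂ = 786.5 Gm = 7.865 × 10^11 m
GM = 2.17 × 10^12 m³/s²
Transfer ellipse: a_t = (r₁ + r₂)/2 = 4.34975 × 10^11 m
Circular speed at r₁: v₁ = √(GM/r₁) = 5.09937 m/s
Transfer speed at r₁ (periapsis): v₁ₜ = √(GM(2/r₁ − 1/a_t)) = 6.857 m/s
(a) ΔV₁ = v₁ₜ − v₁ = 1.75762 m/s ≈ 1.758 m/s
Circular speed at r₂: v₂ = √(GM/r₂) = 1.66104 m/s
Transfer speed at r₂ (apoapsis): v₂ₜ = √(GM(2/r₂ − 1/a_t)) = 0.727548 m/s
(b) ΔV₂ = v₂ − v₂ₜ = 0.933494 m/s ≈ 0.9335 m/s
(c) ΔV_total = ΔV₁ + ΔV₂ = 2.69112 m/s ≈ 2.691 m/s

Final answer:
(a) ΔV₁ = 1.758 m/s
(b) ΔV₂ = 0.9335 m/s
(c) ΔV_total = 2.691 m/s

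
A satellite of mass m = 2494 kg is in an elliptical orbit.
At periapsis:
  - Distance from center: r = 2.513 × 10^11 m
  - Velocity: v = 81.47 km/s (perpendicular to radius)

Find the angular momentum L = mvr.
r = 2.513 × 10^11 m
v = 81.47 km/s = 81470 m/s
vr = 81470 × 2.513 × 10^11 = 2.04734 × 10^16 m²/s
L = m × vr = 2494 × 2.04734 × 10^16 = 5.10607 × 10^19 kg·m²/s ≈ 5.106 × 10^19 kg·m²/s

Final answer: L = 5.106 × 10^19 kg·m²/s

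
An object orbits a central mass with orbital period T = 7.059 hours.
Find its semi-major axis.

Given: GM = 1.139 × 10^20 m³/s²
T = 7.059 hours = 25412.4 s
GM = 1.139 × 10^20 m³/s²
Kepler's third law: a³ = GM T² / (4π²)
T² = 6.4579 × 10^8 s²
a³ = (1.139 × 10^20) × (6.4579 × 10^8) / (4π²) = 1.86318 × 10^27 m³
a = (a³)^(1/3) = 1.23051 × 10^9 m ≈ 1.231 × 10^9 m

Final answer: 1.231 × 10^9 m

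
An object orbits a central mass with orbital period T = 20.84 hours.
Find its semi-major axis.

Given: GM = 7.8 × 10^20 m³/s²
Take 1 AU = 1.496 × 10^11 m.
T = 20.84 hours = 75024 s
GM = 7.8 × 10^20 m³/s²
Kepler's third law: a³ = GM T² / (4π²)
T² = 5.6286 × 10^9 s²
a³ = (7.8 × 10^20) × (5.6286 × 10^9) / (4π²) = 1.11208 × 10^29 m³
a = (a³)^(1/3) = 4.80889 × 10^9 m ≈ 0.03215 AU

Final answer: 0.03215 AU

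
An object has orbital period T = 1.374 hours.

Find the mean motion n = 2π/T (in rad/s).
T = 1.374 hours = 4946.4 s
n = 2π / 4946.4 s = 0.00127025 rad/s ≈ 0.00127 rad/s

Final answer: n = 0.00127 rad/s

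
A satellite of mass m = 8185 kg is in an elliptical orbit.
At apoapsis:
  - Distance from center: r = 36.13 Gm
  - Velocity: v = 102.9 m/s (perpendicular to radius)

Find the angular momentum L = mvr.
r = 36.13 Gm = 3.613 × 10^10 m
v = 102.9 m/s
vr = 102.9 × 3.613 × 10^10 = 3.71778 × 10^12 m²/s
L = m × vr = 8185 × 3.71778 × 10^12 = 3.043 × 10^16 kg·m²/s ≈ 3.043 × 10^16 kg·m²/s

Final answer: L = 3.043 × 10^16 kg·m²/s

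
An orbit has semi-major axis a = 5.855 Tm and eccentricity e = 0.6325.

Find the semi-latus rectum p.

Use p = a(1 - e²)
a = 5.855 Tm = 5.855 × 10^12 m
e = 0.6325,  e² = 0.400056,  1 − e² = 0.599944
p = a(1 − e²) = 5.855 × 10^12 m × 0.599944 = 3.51267 × 10^12 m ≈ 3.513 Tm

Final answer: p = 3.513 Tm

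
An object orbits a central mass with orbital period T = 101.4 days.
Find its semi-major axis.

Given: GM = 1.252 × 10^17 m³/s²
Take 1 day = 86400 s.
T = 101.4 days = 8.76096 × 10^6 s
GM = 1.252 × 10^17 m³/s²
Kepler's third law: a³ = GM T² / (4π²)
T² = 7.67544 × 10^13 s²
a³ = (1.252 × 10^17) × (7.67544 × 10^13) / (4π²) = 2.43415 × 10^29 m³
a = (a³)^(1/3) = 6.2438 × 10^9 m ≈ 6.244 Gm

Final answer: 6.244 Gm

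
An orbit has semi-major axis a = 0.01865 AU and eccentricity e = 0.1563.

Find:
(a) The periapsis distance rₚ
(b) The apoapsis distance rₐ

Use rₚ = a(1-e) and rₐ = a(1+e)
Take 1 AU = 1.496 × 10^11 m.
a = 0.01865 AU = 2.79004 × 10^9 m
e = 0.1563:  1 − e = 0.8437,  1 + e = 1.1563
(a) rₚ = a(1 − e) = 2.79004 × 10^9 m × 0.8437 = 2.35396 × 10^9 m ≈ 0.01574 AU
(b) rₐ = a(1 + e) = 2.79004 × 10^9 m × 1.1563 = 3.22612 × 10^9 m ≈ 0.02156 AU

Final answer:
(a) rₚ = 0.01574 AU
(b) rₐ = 0.02156 AU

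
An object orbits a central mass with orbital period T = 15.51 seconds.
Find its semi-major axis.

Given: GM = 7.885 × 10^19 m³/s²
T = 15.51 seconds
GM = 7.885 × 10^19 m³/s²
Kepler's third law: a³ = GM T² / (4π²)
T² = 240.56 s²
a³ = (7.885 × 10^19) × 240.56 / (4π²) = 4.80469 × 10^20 m³
a = (a³)^(1/3) = 7.83229 × 10^6 m ≈ 7.832 × 10^6 m

Final answer: 7.832 × 10^6 m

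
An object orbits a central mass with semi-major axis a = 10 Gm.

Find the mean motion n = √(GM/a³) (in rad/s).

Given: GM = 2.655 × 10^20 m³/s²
a = 10 Gm = 1 × 10^10 m
GM = 2.655 × 10^20 m³/s²
a³ = 1 × 10^30 m³
GM/a³ = (2.655 × 10^20) / (1 × 10^30) = 2.655 × 10^-10 s⁻²
n = √(GM/a³) = 1.62942 × 10^-5 rad/s ≈ 1.629 × 10^-5 rad/s

Final answer: n = 1.629 × 10^-5 rad/s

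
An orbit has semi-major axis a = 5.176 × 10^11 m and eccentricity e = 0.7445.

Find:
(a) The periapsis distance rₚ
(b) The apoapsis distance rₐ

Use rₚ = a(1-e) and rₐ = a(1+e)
a = 5.176 × 10^11 m
e = 0.7445:  1 − e = 0.2555,  1 + e = 1.7445
(a) rₚ = a(1 − e) = 5.176 × 10^11 m × 0.2555 = 1.32247 × 10^11 m ≈ 1.322 × 10^11 m
(b) rₐ = a(1 + e) = 5.176 × 10^11 m × 1.7445 = 9.02953 × 10^11 m ≈ 9.03 × 10^11 m

Final answer:
(a) rₚ = 1.322 × 10^11 m
(b) rₐ = 9.03 × 10^11 m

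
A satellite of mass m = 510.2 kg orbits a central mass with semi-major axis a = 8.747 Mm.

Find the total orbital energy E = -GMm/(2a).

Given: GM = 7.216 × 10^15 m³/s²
a = 8.747 Mm = 8.747 × 10^6 m
GM = 7.216 × 10^15 m³/s²
2a = 1.7494 × 10^7 m
GMm = 7.216 × 10^15 × 510.2 = 3.6816 × 10^18 m³·kg/s²
E = −GMm/(2a) = -2.10449 × 10^11 J ≈ -210.4 GJ

Final answer: -210.4 GJ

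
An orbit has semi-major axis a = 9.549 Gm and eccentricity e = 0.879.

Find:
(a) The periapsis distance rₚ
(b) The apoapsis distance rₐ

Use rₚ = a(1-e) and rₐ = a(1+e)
a = 9.549 Gm = 9.549 × 10^9 m
e = 0.879:  1 − e = 0.121,  1 + e = 1.879
(a) rₚ = a(1 − e) = 9.549 × 10^9 m × 0.121 = 1.15543 × 10^9 m ≈ 1.155 Gm
(b) rₐ = a(1 + e) = 9.549 × 10^9 m × 1.879 = 1.79426 × 10^10 m ≈ 17.94 Gm

Final answer:
(a) rₚ = 1.155 Gm
(b) rₐ = 17.94 Gm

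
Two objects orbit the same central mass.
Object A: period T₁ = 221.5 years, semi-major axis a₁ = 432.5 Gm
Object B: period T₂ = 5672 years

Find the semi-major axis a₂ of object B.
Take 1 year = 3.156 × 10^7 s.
T₁ = 221.5 years = 6.99054 × 10^9 s
T₂ = 5672 years = 1.79008 × 10^11 s
a₁ = 432.5 Gm = 4.325 × 10^11 m
Kepler's third law: (T₂/T₁)² = (a₂/a₁)³  ⇒  a₂ = a₁ (T₂/T₁)^(2/3)
T₂/T₁ = 25.6072
(T₂/T₁)^(2/3) = 8.68777
a₂ = 4.325 × 10^11 m × 8.68777 = 3.75746 × 10^12 m ≈ 3.757 Tm

Final answer: a₂ = 3.757 Tm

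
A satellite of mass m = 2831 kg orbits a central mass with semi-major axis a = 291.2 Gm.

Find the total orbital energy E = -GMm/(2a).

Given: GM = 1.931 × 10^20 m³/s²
a = 291.2 Gm = 2.912 × 10^11 m
GM = 1.931 × 10^20 m³/s²
2a = 5.824 × 10^11 m
GMm = 1.931 × 10^20 × 2831 = 5.46666 × 10^23 m³·kg/s²
E = −GMm/(2a) = -9.38644 × 10^11 J ≈ -938.6 GJ

Final answer: -938.6 GJ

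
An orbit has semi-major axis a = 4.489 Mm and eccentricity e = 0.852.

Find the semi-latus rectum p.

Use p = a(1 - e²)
a = 4.489 Mm = 4.489 × 10^6 m
e = 0.852,  e² = 0.725904,  1 − e² = 0.274096
p = a(1 − e²) = 4.489 × 10^6 m × 0.274096 = 1.23042 × 10^6 m ≈ 1.23 Mm

Final answer: p = 1.23 Mm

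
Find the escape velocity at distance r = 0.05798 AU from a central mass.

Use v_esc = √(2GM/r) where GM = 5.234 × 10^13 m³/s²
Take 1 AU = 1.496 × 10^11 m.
r = 0.05798 AU = 8.67381 × 10^9 m
GM = 5.234 × 10^13 m³/s²
2GM/r = 2 × (5.234 × 10^13) / (8.67381 × 10^9) = 12068.5 m²/s²
v_esc = √(2GM/r) = 109.857 m/s ≈ 109.9 m/s

Final answer: 109.9 m/s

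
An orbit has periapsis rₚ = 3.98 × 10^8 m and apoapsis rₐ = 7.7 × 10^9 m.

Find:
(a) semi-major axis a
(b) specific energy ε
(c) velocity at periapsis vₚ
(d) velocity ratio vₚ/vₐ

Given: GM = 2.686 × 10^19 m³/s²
rₚ = 3.98 × 10^8 m
rₐ = 7.7 × 10^9 m
GM = 2.686 × 10^19 m³/s²
a = (rₚ + rₐ)/2 = 4.049 × 10^9 m
e = (rₐ − rₚ)/(rₐ + rₚ) = (7.302 × 10^9) / (8.098 × 10^9) = 0.901704
(a) a = 4.049 × 10^9 m ≈ 4.049 × 10^9 m
(b) 2a = 8.098 × 10^9 m;  ε = −GM/(2a) = -3.31687 × 10^9 J/kg ≈ -3.317 GJ/kg
(c) vₚ² = GM (2/rₚ − 1/a) = 2.686 × 10^19 × (5.02513 × 10^-9 − 2.46975 × 10^-10) = 1.28341 × 10^11 m²/s²;  vₚ = 358247 m/s ≈ 358.2 km/s
(d) vₚ/vₐ = rₐ/rₚ (angular momentum) = (7.7 × 10^9) / (3.98 × 10^8) = 19.3467 ≈ 19.35

Final answer:
(a) semi-major axis a = 4.049 × 10^9 m
(b) specific energy ε = -3.317 GJ/kg
(c) velocity at periapsis vₚ = 358.2 km/s
(d) velocity ratio vₚ/vₐ = 19.35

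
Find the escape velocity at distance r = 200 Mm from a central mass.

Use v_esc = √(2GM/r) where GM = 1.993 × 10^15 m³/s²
r = 200 Mm = 2 × 10^8 m
GM = 1.993 × 10^15 m³/s²
2GM/r = 2 × (1.993 × 10^15) / (2 × 10^8) = 1.993 × 10^7 m²/s²
v_esc = √(2GM/r) = 4464.3 m/s ≈ 4.464 km/s

Final answer: 4.464 km/s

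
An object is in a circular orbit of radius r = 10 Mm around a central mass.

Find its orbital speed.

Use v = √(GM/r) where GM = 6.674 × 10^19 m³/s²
r = 10 Mm = 1 × 10^7 m
GM = 6.674 × 10^19 m³/s²
GM/r = (6.674 × 10^19) / (1 × 10^7) = 6.674 × 10^12 m²/s²
v = √(GM/r) = 2.58341 × 10^6 m/s ≈ 2583 km/s

Final answer: 2583 km/s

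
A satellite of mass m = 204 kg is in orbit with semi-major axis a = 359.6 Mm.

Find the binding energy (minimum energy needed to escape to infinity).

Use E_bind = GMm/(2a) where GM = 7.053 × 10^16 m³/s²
a = 359.6 Mm = 3.596 × 10^8 m
GM = 7.053 × 10^16 m³/s²
m = 204 kg
GMm = 7.053 × 10^16 × 204 = 1.43881 × 10^19 m³·kg/s²
2a = 7.192 × 10^8 m
E_bind = GMm/(2a) = 2.00057 × 10^10 J ≈ 20.01 GJ

Final answer: 20.01 GJ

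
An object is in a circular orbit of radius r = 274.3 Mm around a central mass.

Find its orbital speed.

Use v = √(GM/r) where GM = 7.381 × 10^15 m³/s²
r = 274.3 Mm = 2.743 × 10^8 m
GM = 7.381 × 10^15 m³/s²
GM/r = (7.381 × 10^15) / (2.743 × 10^8) = 2.69085 × 10^7 m²/s²
v = √(GM/r) = 5187.34 m/s ≈ 5.187 km/s

Final answer: 5.187 km/s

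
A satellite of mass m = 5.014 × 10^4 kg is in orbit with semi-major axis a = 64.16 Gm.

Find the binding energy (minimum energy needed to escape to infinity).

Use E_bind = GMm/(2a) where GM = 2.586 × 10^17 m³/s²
a = 64.16 Gm = 6.416 × 10^10 m
GM = 2.586 × 10^17 m³/s²
m = 5.014 × 10^4 kg
GMm = 2.586 × 10^17 × 50140 = 1.29662 × 10^22 m³·kg/s²
2a = 1.2832 × 10^11 m
E_bind = GMm/(2a) = 1.01046 × 10^11 J ≈ 101 GJ

Final answer: 101 GJ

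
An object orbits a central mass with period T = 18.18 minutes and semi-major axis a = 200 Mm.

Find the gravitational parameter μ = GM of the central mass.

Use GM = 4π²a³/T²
T = 18.18 minutes = 1090.8 s
a = 200 Mm = 2 × 10^8 m
a³ = 8 × 10^24 m³
T² = 1.18984 × 10^6 s²
GM = 4π² × (8 × 10^24) / (1.18984 × 10^6) = 2.65436 × 10^20 m³/s²
GM ≈ 2.654 × 10^20 m³/s²

Final answer: GM = 2.654 × 10^20 m³/s²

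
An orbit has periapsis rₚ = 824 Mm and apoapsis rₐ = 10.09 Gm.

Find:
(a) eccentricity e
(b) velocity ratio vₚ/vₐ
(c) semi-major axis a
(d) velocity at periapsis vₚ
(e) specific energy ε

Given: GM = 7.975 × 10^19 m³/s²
rₚ = 824 Mm = 8.24 × 10^8 m
rₐ = 10.09 Gm = 1.009 × 10^10 m
GM = 7.975 × 10^19 m³/s²
a = (rₚ + rₐ)/2 = 5.457 × 10^9 m
e = (rₐ − rₚ)/(rₐ + rₚ) = (9.266 × 10^9) / (1.0914 × 10^10) = 0.849001
(a) e = 0.849001 ≈ 0.849
(b) vₚ/vₐ = rₐ/rₚ (angular momentum) = (1.009 × 10^10) / (8.24 × 10^8) = 12.2451 ≈ 12.25
(c) a = 5.457 × 10^9 m ≈ 5.457 Gm
(d) vₚ² = GM (2/rₚ − 1/a) = 7.975 × 10^19 × (2.42718 × 10^-9 − 1.83251 × 10^-10) = 1.78954 × 10^11 m²/s²;  vₚ = 423029 m/s ≈ 423 km/s
(e) 2a = 1.0914 × 10^10 m;  ε = −GM/(2a) = -7.30713 × 10^9 J/kg ≈ -7.307 GJ/kg

Final answer:
(a) eccentricity e = 0.849
(b) velocity ratio vₚ/vₐ = 12.25
(c) semi-major axis a = 5.457 Gm
(d) velocity at periapsis vₚ = 423 km/s
(e) specific energy ε = -7.307 GJ/kg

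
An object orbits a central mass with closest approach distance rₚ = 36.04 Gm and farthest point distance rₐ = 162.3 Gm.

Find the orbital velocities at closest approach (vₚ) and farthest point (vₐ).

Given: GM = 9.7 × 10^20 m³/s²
rₚ = 36.04 Gm = 3.604 × 10^10 m
rₐ = 162.3 Gm = 1.623 × 10^11 m
GM = 9.7 × 10^20 m³/s²
a = (rₚ + rₐ)/2 = 9.917 × 10^10 m
Vis-viva: v² = GM (2/r − 1/a)
vₚ² = 9.7 × 10^20 × (5.54939 × 10^-11 − 1.00837 × 10^-11) = 4.40479 × 10^10 m²/s²
vₚ = 209876 m/s ≈ 209.9 km/s
vₐ² = 9.7 × 10^20 × (1.23229 × 10^-11 − 1.00837 × 10^-11) = 2.17199 × 10^9 m²/s²
vₐ = 46604.6 m/s ≈ 46.6 km/s

Final answer: vₚ = 209.9 km/s, vₐ = 46.6 km/s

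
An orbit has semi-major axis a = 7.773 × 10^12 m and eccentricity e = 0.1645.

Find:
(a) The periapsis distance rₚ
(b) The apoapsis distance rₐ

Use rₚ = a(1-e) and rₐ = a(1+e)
a = 7.773 × 10^12 m
e = 0.1645:  1 − e = 0.8355,  1 + e = 1.1645
(a) rₚ = a(1 − e) = 7.773 × 10^12 m × 0.8355 = 6.49434 × 10^12 m ≈ 6.494 × 10^12 m
(b) rₐ = a(1 + e) = 7.773 × 10^12 m × 1.1645 = 9.05166 × 10^12 m ≈ 9.052 × 10^12 m

Final answer:
(a) rₚ = 6.494 × 10^12 m
(b) rₐ = 9.052 × 10^12 m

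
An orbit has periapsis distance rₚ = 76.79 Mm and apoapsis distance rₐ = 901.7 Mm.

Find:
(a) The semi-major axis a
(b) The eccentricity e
rₚ = 76.79 Mm = 7.679 × 10^7 m
rₐ = 901.7 Mm = 9.017 × 10^8 m
(a) a = (rₚ + rₐ)/2 = 4.89245 × 10^8 m ≈ 489.2 Mm
(b) e = (rₐ − rₚ)/(rₐ + rₚ) = (8.2491 × 10^8) / (9.7849 × 10^8) = 0.843044

Final answer:
(a) a = 489.2 Mm
(b) e = 0.843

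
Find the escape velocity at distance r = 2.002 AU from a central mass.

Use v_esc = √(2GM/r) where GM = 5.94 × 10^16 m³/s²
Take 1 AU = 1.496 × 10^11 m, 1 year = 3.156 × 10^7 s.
r = 2.002 AU = 2.99499 × 10^11 m
GM = 5.94 × 10^16 m³/s²
2GM/r = 2 × (5.94 × 10^16) / (2.99499 × 10^11) = 396662 m²/s²
v_esc = √(2GM/r) = 629.811 m/s ≈ 0.1329 AU/year

Final answer: 0.1329 AU/year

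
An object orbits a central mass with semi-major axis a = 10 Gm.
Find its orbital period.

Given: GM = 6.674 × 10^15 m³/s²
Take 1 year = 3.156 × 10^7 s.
a = 10 Gm = 1 × 10^10 m
GM = 6.674 × 10^15 m³/s²
a³ = 1 × 10^30 m³
T = 2π √(a³/GM) = 2π √((1 × 10^30) / (6.674 × 10^15)) = 2π × 1.22407 × 10^7 s
T = 7.69107 × 10^7 s ≈ 2.437 years

Final answer: 2.437 years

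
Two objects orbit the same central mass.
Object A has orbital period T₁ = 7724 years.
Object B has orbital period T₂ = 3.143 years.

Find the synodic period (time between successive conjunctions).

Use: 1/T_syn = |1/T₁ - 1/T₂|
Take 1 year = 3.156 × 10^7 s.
T₁ = 7724 years = 2.43769 × 10^11 s
T₂ = 3.143 years = 9.91931 × 10^7 s
1/T₁ = 4.10224 × 10^-12 s⁻¹
1/T₂ = 1.00813 × 10^-8 s⁻¹
|1/T₁ − 1/T₂| = 1.00772 × 10^-8 s⁻¹
T_syn = 1 / |1/T₁ − 1/T₂| = 9.92335 × 10^7 s ≈ 3.144 years

Final answer: T_syn = 3.144 years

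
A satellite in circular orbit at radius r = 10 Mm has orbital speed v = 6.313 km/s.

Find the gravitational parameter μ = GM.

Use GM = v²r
r = 10 Mm = 1 × 10^7 m
v = 6.313 km/s = 6313 m/s
v² = 3.9854 × 10^7 m²/s²
GM = v²r = 3.9854 × 10^7 × 1 × 10^7 = 3.9854 × 10^14 m³/s²
GM ≈ 3.985 × 10^14 m³/s²

Final answer: GM = 3.985 × 10^14 m³/s²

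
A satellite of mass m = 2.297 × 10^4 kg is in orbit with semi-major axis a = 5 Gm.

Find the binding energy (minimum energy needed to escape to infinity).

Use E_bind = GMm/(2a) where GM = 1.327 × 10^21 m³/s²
a = 5 Gm = 5 × 10^9 m
GM = 1.327 × 10^21 m³/s²
m = 2.297 × 10^4 kg
GMm = 1.327 × 10^21 × 22970 = 3.04812 × 10^25 m³·kg/s²
2a = 1 × 10^10 m
E_bind = GMm/(2a) = 3.04812 × 10^15 J ≈ 3.048 PJ

Final answer: 3.048 PJ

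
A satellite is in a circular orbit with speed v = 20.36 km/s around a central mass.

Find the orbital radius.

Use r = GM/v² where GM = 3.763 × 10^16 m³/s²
v = 20.36 km/s = 20360 m/s
GM = 3.763 × 10^16 m³/s²
v² = 4.1453 × 10^8 m²/s²
r = GM/v² = (3.763 × 10^16) / (4.1453 × 10^8) = 9.07776 × 10^7 m ≈ 90.78 Mm

Final answer: 90.78 Mm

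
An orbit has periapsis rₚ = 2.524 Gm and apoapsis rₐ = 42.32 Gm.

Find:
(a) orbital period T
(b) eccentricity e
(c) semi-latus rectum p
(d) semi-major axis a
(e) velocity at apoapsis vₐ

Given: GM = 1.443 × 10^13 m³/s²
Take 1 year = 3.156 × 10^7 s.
rₚ = 2.524 Gm = 2.524 × 10^9 m
rₐ = 42.32 Gm = 4.232 × 10^10 m
GM = 1.443 × 10^13 m³/s²
a = (rₚ + rₐ)/2 = 2.2422 × 10^10 m
e = (rₐ − rₚ)/(rₐ + rₚ) = (3.9796 × 10^10) / (4.4844 × 10^10) = 0.887432
(a) a³ = 1.12726 × 10^31 m³;  T = 2π √(a³/GM) = 2π × 8.8385 × 10^8 s = 5.55339 × 10^9 s ≈ 176 years
(b) e = 0.887432 ≈ 0.8874
(c) 1 − e² = 0.212464;  p = a(1 − e²) = 2.2422 × 10^10 × 0.212464 = 4.76388 × 10^9 m ≈ 4.764 Gm
(d) a = 2.2422 × 10^10 m ≈ 22.42 Gm
(e) vₐ² = GM (2/rₐ − 1/a) = 1.443 × 10^13 × (4.7259 × 10^-11 − 4.45991 × 10^-11) = 38.3827 m²/s²;  vₐ = 6.19538 m/s ≈ 6.195 m/s

Final answer:
(a) orbital period T = 176 years
(b) eccentricity e = 0.8874
(c) semi-latus rectum p = 4.764 Gm
(d) semi-major axis a = 22.42 Gm
(e) velocity at apoapsis vₐ = 6.195 m/s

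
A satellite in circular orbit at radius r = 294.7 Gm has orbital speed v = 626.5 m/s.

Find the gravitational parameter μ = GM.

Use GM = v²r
r = 294.7 Gm = 2.947 × 10^11 m
v = 626.5 m/s
v² = 392502 m²/s²
GM = v²r = 392502 × 2.947 × 10^11 = 1.1567 × 10^17 m³/s²
GM ≈ 1.157 × 10^17 m³/s²

Final answer: GM = 1.157 × 10^17 m³/s²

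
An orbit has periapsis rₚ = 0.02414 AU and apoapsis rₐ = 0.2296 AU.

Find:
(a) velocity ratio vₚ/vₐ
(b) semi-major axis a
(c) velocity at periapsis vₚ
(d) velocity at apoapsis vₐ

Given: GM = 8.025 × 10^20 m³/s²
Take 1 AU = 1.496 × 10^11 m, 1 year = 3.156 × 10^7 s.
rₚ = 0.02414 AU = 3.61134 × 10^9 m
rₐ = 0.2296 AU = 3.43482 × 10^10 m
GM = 8.025 × 10^20 m³/s²
a = (rₚ + rₐ)/2 = 1.89798 × 10^10 m
e = (rₐ − rₚ)/(rₐ + rₚ) = (3.07368 × 10^10) / (3.79595 × 10^10) = 0.809726
(a) vₚ/vₐ = rₐ/rₚ (angular momentum) = (3.43482 × 10^10) / (3.61134 × 10^9) = 9.51118 ≈ 9.511
(b) a = 1.89798 × 10^10 m ≈ 0.1269 AU
(c) vₚ² = GM (2/rₚ − 1/a) = 8.025 × 10^20 × (5.5381 × 10^-10 − 5.26877 × 10^-11) = 4.02151 × 10^11 m²/s²;  vₚ = 634154 m/s ≈ 133.8 AU/year
(d) vₐ² = GM (2/rₐ − 1/a) = 8.025 × 10^20 × (5.82273 × 10^-11 − 5.26877 × 10^-11) = 4.44549 × 10^9 m²/s²;  vₐ = 66674.5 m/s ≈ 14.07 AU/year

Final answer:
(a) velocity ratio vₚ/vₐ = 9.511
(b) semi-major axis a = 0.1269 AU
(c) velocity at periapsis vₚ = 133.8 AU/year
(d) velocity at apoapsis vₐ = 14.07 AU/year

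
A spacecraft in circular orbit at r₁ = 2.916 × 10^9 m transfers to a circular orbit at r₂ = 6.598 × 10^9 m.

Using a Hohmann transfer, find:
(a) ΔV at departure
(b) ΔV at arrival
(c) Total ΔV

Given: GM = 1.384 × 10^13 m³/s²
r₁ = 2.916 × 10^9 m
r₂ = 6.598 × 10^9 m
GM = 1.384 × 10^13 m³/s²
Transfer ellipse: a_t = (r₁ + r₂)/2 = 4.757 × 10^9 m
Circular speed at r₁: v₁ = √(GM/r₁) = 68.8929 m/s
Transfer speed at r₁ (periapsis): v₁ₜ = √(GM(2/r₁ − 1/a_t)) = 81.1361 m/s
(a) ΔV₁ = v₁ₜ − v₁ = 12.2432 m/s ≈ 12.24 m/s
Circular speed at r₂: v₂ = √(GM/r₂) = 45.7996 m/s
Transfer speed at r₂ (apoapsis): v₂ₜ = √(GM(2/r₂ − 1/a_t)) = 35.8582 m/s
(b) ΔV₂ = v₂ − v₂ₜ = 9.94137 m/s ≈ 9.941 m/s
(c) ΔV_total = ΔV₁ + ΔV₂ = 22.1846 m/s ≈ 22.18 m/s

Final answer:
(a) ΔV₁ = 12.24 m/s
(b) ΔV₂ = 9.941 m/s
(c) ΔV_total = 22.18 m/s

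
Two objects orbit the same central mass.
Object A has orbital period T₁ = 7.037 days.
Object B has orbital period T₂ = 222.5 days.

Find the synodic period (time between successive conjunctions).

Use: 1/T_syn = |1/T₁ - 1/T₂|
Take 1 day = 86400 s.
T₁ = 7.037 days = 607997 s
T₂ = 222.5 days = 1.9224 × 10^7 s
1/T₁ = 1.64475 × 10^-6 s⁻¹
1/T₂ = 5.20183 × 10^-8 s⁻¹
|1/T₁ − 1/T₂| = 1.59273 × 10^-6 s⁻¹
T_syn = 1 / |1/T₁ − 1/T₂| = 627854 s ≈ 7.267 days

Final answer: T_syn = 7.267 days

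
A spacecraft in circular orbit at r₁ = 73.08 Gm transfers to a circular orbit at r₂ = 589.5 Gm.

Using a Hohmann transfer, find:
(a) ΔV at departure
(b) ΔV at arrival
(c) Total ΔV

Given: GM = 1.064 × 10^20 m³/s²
r₁ = 73.08 Gm = 7.308 × 10^10 m
r₂ = 589.5 Gm = 5.895 × 10^11 m
GM = 1.064 × 10^20 m³/s²
Transfer ellipse: a_t = (r₁ + r₂)/2 = 3.3129 × 10^11 m
Circular speed at r₁: v₁ = √(GM/r₁) = 38156.8 m/s
Transfer speed at r₁ (periapsis): v₁ₜ = √(GM(2/r₁ − 1/a_t)) = 50899 m/s
(a) ΔV₁ = v₁ₜ − v₁ = 12742.2 m/s ≈ 12.74 km/s
Circular speed at r₂: v₂ = √(GM/r₂) = 13434.7 m/s
Transfer speed at r₂ (apoapsis): v₂ₜ = √(GM(2/r₂ − 1/a_t)) = 6309.92 m/s
(b) ΔV₂ = v₂ − v₂ₜ = 7124.81 m/s ≈ 7.125 km/s
(c) ΔV_total = ΔV₁ + ΔV₂ = 19867 m/s ≈ 19.87 km/s

Final answer:
(a) ΔV₁ = 12.74 km/s
(b) ΔV₂ = 7.125 km/s
(c) ΔV_total = 19.87 km/s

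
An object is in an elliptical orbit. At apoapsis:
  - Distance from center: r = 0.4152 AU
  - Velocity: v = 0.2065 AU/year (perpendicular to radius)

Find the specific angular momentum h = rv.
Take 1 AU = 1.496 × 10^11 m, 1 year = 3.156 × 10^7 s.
r = 0.4152 AU = 6.21139 × 10^10 m
v = 0.2065 AU/year = 978.847 m/s
h = rv = 6.21139 × 10^10 × 978.847 = 6.08 × 10^13 m²/s ≈ 6.08 × 10^13 m²/s

Final answer: h = 6.08 × 10^13 m²/s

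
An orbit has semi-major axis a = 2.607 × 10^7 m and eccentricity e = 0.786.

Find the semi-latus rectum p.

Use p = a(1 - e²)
a = 2.607 × 10^7 m
e = 0.786,  e² = 0.617796,  1 − e² = 0.382204
p = a(1 − e²) = 2.607 × 10^7 m × 0.382204 = 9.96406 × 10^6 m ≈ 9.964 × 10^6 m

Final answer: p = 9.964 × 10^6 m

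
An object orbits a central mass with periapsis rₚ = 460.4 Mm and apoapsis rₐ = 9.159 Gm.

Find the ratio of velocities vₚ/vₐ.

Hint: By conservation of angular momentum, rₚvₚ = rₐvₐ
rₚ = 460.4 Mm = 4.604 × 10^8 m
rₐ = 9.159 Gm = 9.159 × 10^9 m
rₚvₚ = rₐvₐ  ⇒  vₚ/vₐ = rₐ/rₚ
vₚ/vₐ = (9.159 × 10^9) / (4.604 × 10^8) = 19.8936

Final answer: vₚ/vₐ = 19.89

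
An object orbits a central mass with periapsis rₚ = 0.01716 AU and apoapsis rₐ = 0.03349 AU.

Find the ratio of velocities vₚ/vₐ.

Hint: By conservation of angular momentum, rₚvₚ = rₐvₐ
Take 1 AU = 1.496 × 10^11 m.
rₚ = 0.01716 AU = 2.56714 × 10^9 m
rₐ = 0.03349 AU = 5.0101 × 10^9 m
rₚvₚ = rₐvₐ  ⇒  vₚ/vₐ = rₐ/rₚ
vₚ/vₐ = (5.0101 × 10^9) / (2.56714 × 10^9) = 1.95163

Final answer: vₚ/vₐ = 1.952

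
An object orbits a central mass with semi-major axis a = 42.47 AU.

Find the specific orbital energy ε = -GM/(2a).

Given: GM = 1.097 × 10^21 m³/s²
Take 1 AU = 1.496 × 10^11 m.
a = 42.47 AU = 6.35351 × 10^12 m
GM = 1.097 × 10^21 m³/s²
2a = 1.2707 × 10^13 m
ε = −GM/(2a) = -8.63302 × 10^7 J/kg ≈ -86.33 MJ/kg

Final answer: -86.33 MJ/kg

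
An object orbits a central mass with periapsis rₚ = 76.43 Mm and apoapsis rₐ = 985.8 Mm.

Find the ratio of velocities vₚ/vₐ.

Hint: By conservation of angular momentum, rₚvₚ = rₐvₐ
rₚ = 76.43 Mm = 7.643 × 10^7 m
rₐ = 985.8 Mm = 9.858 × 10^8 m
rₚvₚ = rₐvₐ  ⇒  vₚ/vₐ = rₐ/rₚ
vₚ/vₐ = (9.858 × 10^8) / (7.643 × 10^7) = 12.8981

Final answer: vₚ/vₐ = 12.9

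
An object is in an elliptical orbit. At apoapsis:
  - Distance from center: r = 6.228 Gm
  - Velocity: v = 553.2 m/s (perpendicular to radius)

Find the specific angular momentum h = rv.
r = 6.228 Gm = 6.228 × 10^9 m
v = 553.2 m/s
h = rv = 6.228 × 10^9 × 553.2 = 3.44533 × 10^12 m²/s ≈ 3.445 × 10^12 m²/s

Final answer: h = 3.445 × 10^12 m²/s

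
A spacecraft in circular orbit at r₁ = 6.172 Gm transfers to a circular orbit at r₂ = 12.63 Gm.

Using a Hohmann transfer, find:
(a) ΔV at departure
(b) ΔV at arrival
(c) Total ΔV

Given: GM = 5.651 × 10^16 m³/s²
r₁ = 6.172 Gm = 6.172 × 10^9 m
r₂ = 12.63 Gm = 1.263 × 10^10 m
GM = 5.651 × 10^16 m³/s²
Transfer ellipse: a_t = (r₁ + r₂)/2 = 9.401 × 10^9 m
Circular speed at r₁: v₁ = √(GM/r₁) = 3025.87 m/s
Transfer speed at r₁ (periapsis): v₁ₜ = √(GM(2/r₁ − 1/a_t)) = 3507.23 m/s
(a) ΔV₁ = v₁ₜ − v₁ = 481.365 m/s ≈ 481.4 m/s
Circular speed at r₂: v₂ = √(GM/r₂) = 2115.25 m/s
Transfer speed at r₂ (apoapsis): v₂ₜ = √(GM(2/r₂ − 1/a_t)) = 1713.91 m/s
(b) ΔV₂ = v₂ − v₂ₜ = 401.341 m/s ≈ 401.3 m/s
(c) ΔV_total = ΔV₁ + ΔV₂ = 882.706 m/s ≈ 882.7 m/s

Final answer:
(a) ΔV₁ = 481.4 m/s
(b) ΔV₂ = 401.3 m/s
(c) ΔV_total = 882.7 m/s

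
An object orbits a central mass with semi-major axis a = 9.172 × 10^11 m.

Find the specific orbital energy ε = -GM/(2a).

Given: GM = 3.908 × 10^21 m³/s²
a = 9.172 × 10^11 m
GM = 3.908 × 10^21 m³/s²
2a = 1.8344 × 10^12 m
ε = −GM/(2a) = -2.1304 × 10^9 J/kg ≈ -2.13 GJ/kg

Final answer: -2.13 GJ/kg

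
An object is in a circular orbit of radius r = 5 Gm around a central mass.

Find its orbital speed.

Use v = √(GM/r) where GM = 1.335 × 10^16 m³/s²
r = 5 Gm = 5 × 10^9 m
GM = 1.335 × 10^16 m³/s²
GM/r = (1.335 × 10^16) / (5 × 10^9) = 2.67 × 10^6 m²/s²
v = √(GM/r) = 1634.01 m/s ≈ 1.634 km/s

Final answer: 1.634 km/s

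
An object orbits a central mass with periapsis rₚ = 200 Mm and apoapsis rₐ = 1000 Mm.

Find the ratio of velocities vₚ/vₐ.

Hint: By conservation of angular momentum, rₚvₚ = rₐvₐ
rₚ = 200 Mm = 2 × 10^8 m
rₐ = 1000 Mm = 1 × 10^9 m
rₚvₚ = rₐvₐ  ⇒  vₚ/vₐ = rₐ/rₚ
vₚ/vₐ = (1 × 10^9) / (2 × 10^8) = 5

Final answer: vₚ/vₐ = 5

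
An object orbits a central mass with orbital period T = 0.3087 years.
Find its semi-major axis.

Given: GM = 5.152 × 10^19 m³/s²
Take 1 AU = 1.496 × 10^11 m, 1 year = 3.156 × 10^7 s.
T = 0.3087 years = 9.74257 × 10^6 s
GM = 5.152 × 10^19 m³/s²
Kepler's third law: a³ = GM T² / (4π²)
T² = 9.49177 × 10^13 s²
a³ = (5.152 × 10^19) × (9.49177 × 10^13) / (4π²) = 1.23869 × 10^32 m³
a = (a³)^(1/3) = 4.98488 × 10^10 m ≈ 0.3332 AU

Final answer: 0.3332 AU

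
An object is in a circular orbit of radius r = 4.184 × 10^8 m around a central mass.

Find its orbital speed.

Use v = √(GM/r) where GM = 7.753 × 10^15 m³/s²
r = 4.184 × 10^8 m
GM = 7.753 × 10^15 m³/s²
GM/r = (7.753 × 10^15) / (4.184 × 10^8) = 1.85301 × 10^7 m²/s²
v = √(GM/r) = 4304.66 m/s ≈ 4.305 km/s

Final answer: 4.305 km/s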